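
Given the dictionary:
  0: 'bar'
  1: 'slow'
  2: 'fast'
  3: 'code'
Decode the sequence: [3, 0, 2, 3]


Look up each index in the dictionary:
  3 -> 'code'
  0 -> 'bar'
  2 -> 'fast'
  3 -> 'code'

Decoded: "code bar fast code"


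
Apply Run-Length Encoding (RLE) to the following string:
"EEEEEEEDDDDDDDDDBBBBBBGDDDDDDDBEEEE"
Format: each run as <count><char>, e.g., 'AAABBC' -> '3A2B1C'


Scanning runs left to right:
  i=0: run of 'E' x 7 -> '7E'
  i=7: run of 'D' x 9 -> '9D'
  i=16: run of 'B' x 6 -> '6B'
  i=22: run of 'G' x 1 -> '1G'
  i=23: run of 'D' x 7 -> '7D'
  i=30: run of 'B' x 1 -> '1B'
  i=31: run of 'E' x 4 -> '4E'

RLE = 7E9D6B1G7D1B4E


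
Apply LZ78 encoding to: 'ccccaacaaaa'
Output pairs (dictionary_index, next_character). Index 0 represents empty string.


LZ78 encoding steps:
Dictionary: {0: ''}
Step 1: w='' (idx 0), next='c' -> output (0, 'c'), add 'c' as idx 1
Step 2: w='c' (idx 1), next='c' -> output (1, 'c'), add 'cc' as idx 2
Step 3: w='c' (idx 1), next='a' -> output (1, 'a'), add 'ca' as idx 3
Step 4: w='' (idx 0), next='a' -> output (0, 'a'), add 'a' as idx 4
Step 5: w='ca' (idx 3), next='a' -> output (3, 'a'), add 'caa' as idx 5
Step 6: w='a' (idx 4), next='a' -> output (4, 'a'), add 'aa' as idx 6


Encoded: [(0, 'c'), (1, 'c'), (1, 'a'), (0, 'a'), (3, 'a'), (4, 'a')]


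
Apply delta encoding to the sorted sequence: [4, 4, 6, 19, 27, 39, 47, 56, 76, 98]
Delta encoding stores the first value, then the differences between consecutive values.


First value: 4
Deltas:
  4 - 4 = 0
  6 - 4 = 2
  19 - 6 = 13
  27 - 19 = 8
  39 - 27 = 12
  47 - 39 = 8
  56 - 47 = 9
  76 - 56 = 20
  98 - 76 = 22


Delta encoded: [4, 0, 2, 13, 8, 12, 8, 9, 20, 22]


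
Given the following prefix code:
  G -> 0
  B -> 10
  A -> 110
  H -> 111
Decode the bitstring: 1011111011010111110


Decoding step by step:
Bits 10 -> B
Bits 111 -> H
Bits 110 -> A
Bits 110 -> A
Bits 10 -> B
Bits 111 -> H
Bits 110 -> A


Decoded message: BHAABHA


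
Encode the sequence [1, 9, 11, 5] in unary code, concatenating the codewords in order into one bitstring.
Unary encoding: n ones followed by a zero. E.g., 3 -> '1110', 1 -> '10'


Encode each number as n ones followed by a terminating 0:
  1 -> 10 (2 bits)
  9 -> 1111111110 (10 bits)
  11 -> 111111111110 (12 bits)
  5 -> 111110 (6 bits)
Total length = 2 + 10 + 12 + 6 = 30 bits.

Unary([1, 9, 11, 5]) = 101111111110111111111110111110 (30 bits)


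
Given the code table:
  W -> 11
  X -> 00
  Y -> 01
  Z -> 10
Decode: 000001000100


Decoding:
00 -> X
00 -> X
01 -> Y
00 -> X
01 -> Y
00 -> X


Result: XXYXYX


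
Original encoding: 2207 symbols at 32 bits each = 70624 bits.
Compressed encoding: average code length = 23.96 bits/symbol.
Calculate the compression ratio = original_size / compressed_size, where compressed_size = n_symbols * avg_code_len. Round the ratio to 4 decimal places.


original_size = n_symbols * orig_bits = 2207 * 32 = 70624 bits
compressed_size = n_symbols * avg_code_len = 2207 * 23.96 = 52879.72 bits
ratio = original_size / compressed_size = 70624 / 52879.72 = 1.3356

Compression ratio = 1.3356


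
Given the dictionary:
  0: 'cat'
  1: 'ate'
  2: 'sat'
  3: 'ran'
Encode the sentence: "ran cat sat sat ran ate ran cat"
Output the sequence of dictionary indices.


Look up each word in the dictionary:
  'ran' -> 3
  'cat' -> 0
  'sat' -> 2
  'sat' -> 2
  'ran' -> 3
  'ate' -> 1
  'ran' -> 3
  'cat' -> 0

Encoded: [3, 0, 2, 2, 3, 1, 3, 0]


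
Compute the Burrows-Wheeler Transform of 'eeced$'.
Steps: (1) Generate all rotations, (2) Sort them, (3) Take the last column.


Rotations (sorted):
  0: $eeced -> last char: d
  1: ced$ee -> last char: e
  2: d$eece -> last char: e
  3: eced$e -> last char: e
  4: ed$eec -> last char: c
  5: eeced$ -> last char: $


BWT = deeec$


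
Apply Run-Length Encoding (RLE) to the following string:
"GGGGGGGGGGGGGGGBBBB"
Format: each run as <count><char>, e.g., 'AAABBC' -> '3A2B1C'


Scanning runs left to right:
  i=0: run of 'G' x 15 -> '15G'
  i=15: run of 'B' x 4 -> '4B'

RLE = 15G4B


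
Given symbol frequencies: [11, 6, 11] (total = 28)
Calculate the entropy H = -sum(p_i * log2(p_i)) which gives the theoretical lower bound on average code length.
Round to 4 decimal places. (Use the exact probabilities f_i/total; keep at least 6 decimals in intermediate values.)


Per-symbol terms -p_i * log2(p_i) with p_i = f_i/28:
  p = 11/28 = 0.392857: log2(p) = -1.347923, -p*log2(p) = 0.529541
  p = 6/28 = 0.214286: log2(p) = -2.222392, -p*log2(p) = 0.476227
  p = 11/28 = 0.392857: log2(p) = -1.347923, -p*log2(p) = 0.529541
H = 0.529541 + 0.476227 + 0.529541 = 1.535309

H = 1.5353 bits/symbol


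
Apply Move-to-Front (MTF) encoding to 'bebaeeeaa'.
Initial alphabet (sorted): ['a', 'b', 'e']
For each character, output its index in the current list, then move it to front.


MTF encoding:
'b': index 1 in ['a', 'b', 'e'] -> ['b', 'a', 'e']
'e': index 2 in ['b', 'a', 'e'] -> ['e', 'b', 'a']
'b': index 1 in ['e', 'b', 'a'] -> ['b', 'e', 'a']
'a': index 2 in ['b', 'e', 'a'] -> ['a', 'b', 'e']
'e': index 2 in ['a', 'b', 'e'] -> ['e', 'a', 'b']
'e': index 0 in ['e', 'a', 'b'] -> ['e', 'a', 'b']
'e': index 0 in ['e', 'a', 'b'] -> ['e', 'a', 'b']
'a': index 1 in ['e', 'a', 'b'] -> ['a', 'e', 'b']
'a': index 0 in ['a', 'e', 'b'] -> ['a', 'e', 'b']


Output: [1, 2, 1, 2, 2, 0, 0, 1, 0]


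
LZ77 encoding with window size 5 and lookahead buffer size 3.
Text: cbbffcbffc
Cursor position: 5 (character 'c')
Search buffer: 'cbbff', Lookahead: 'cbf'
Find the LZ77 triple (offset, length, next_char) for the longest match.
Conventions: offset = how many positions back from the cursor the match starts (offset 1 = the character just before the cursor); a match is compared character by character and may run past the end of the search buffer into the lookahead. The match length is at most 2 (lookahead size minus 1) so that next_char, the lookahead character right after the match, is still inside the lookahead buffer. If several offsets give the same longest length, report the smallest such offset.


Try each offset into the search buffer:
  offset=1 (pos 4, char 'f'): match length 0
  offset=2 (pos 3, char 'f'): match length 0
  offset=3 (pos 2, char 'b'): match length 0
  offset=4 (pos 1, char 'b'): match length 0
  offset=5 (pos 0, char 'c'): match length 2
Longest match has length 2 at offset 5.
next_char = character at position 5 + 2 = 7 -> 'f'

Best match: offset=5, length=2 (matching 'cb' starting at position 0)
LZ77 triple: (5, 2, 'f')


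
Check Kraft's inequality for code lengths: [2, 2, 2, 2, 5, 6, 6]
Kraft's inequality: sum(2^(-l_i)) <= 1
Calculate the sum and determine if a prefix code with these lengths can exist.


Sum = 2^(-2) + 2^(-2) + 2^(-2) + 2^(-2) + 2^(-5) + 2^(-6) + 2^(-6)
    = 0.25 + 0.25 + 0.25 + 0.25 + 0.03125 + 0.015625 + 0.015625
    = 68/64 = 1.0625
Since 1.0625 > 1, Kraft's inequality is NOT satisfied.
A prefix code with these lengths CANNOT exist.

Kraft sum = 1.0625. Not satisfied.


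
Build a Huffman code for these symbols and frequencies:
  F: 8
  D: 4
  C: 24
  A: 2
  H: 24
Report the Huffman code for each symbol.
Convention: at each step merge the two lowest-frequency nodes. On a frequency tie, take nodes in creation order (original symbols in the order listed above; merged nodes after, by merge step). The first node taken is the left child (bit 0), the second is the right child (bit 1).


Huffman tree construction:
Step 1: Merge A(2) + D(4) = 6
Step 2: Merge (A+D)(6) + F(8) = 14
Step 3: Merge ((A+D)+F)(14) + C(24) = 38
Step 4: Merge H(24) + (((A+D)+F)+C)(38) = 62
Read each symbol's code off the tree from the root (left child = 0, right child = 1).

Codes:
  F: 101 (length 3)
  D: 1001 (length 4)
  C: 11 (length 2)
  A: 1000 (length 4)
  H: 0 (length 1)
Average code length: 120/62 = 1.9355 bits/symbol


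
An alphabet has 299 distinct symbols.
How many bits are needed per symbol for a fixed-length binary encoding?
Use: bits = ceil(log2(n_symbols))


log2(299) = 8.224
Bracket: 2^8 = 256 < 299 <= 2^9 = 512
So ceil(log2(299)) = 9

bits = ceil(log2(299)) = ceil(8.224) = 9 bits


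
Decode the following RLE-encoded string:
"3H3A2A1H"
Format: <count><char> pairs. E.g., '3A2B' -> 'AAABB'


Expanding each <count><char> pair:
  3H -> 'HHH'
  3A -> 'AAA'
  2A -> 'AA'
  1H -> 'H'

Decoded = HHHAAAAAH


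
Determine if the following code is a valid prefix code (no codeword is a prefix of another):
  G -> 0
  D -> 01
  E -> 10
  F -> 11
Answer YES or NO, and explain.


Checking each pair (does one codeword prefix another?):
  G='0' vs D='01': prefix -- VIOLATION

NO -- this is NOT a valid prefix code. G (0) is a prefix of D (01).


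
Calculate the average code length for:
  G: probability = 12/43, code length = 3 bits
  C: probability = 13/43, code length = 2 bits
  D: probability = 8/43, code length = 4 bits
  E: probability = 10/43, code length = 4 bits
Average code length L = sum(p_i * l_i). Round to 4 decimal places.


Weighted contributions p_i * l_i:
  G: (12/43) * 3 = 36/43
  C: (13/43) * 2 = 26/43
  D: (8/43) * 4 = 32/43
  E: (10/43) * 4 = 40/43
Sum = (36 + 26 + 32 + 40)/43 = 134/43

L = 134/43 = 3.1163 bits/symbol


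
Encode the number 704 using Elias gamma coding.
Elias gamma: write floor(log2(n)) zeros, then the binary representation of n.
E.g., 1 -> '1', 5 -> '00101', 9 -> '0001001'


num_bits = floor(log2(704)) + 1 = 10
leading_zeros = num_bits - 1 = 9
binary(704) = 1011000000

Elias gamma(704) = '000000000' + '1011000000' = 0000000001011000000 (19 bits)


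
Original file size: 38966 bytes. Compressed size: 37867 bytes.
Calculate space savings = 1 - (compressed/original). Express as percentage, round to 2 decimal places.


ratio = compressed/original = 37867/38966 = 0.971796
savings = 1 - ratio = 1 - 0.971796 = 0.028204
as a percentage: 0.028204 * 100 = 2.82%

Space savings = 1 - 37867/38966 = 2.82%


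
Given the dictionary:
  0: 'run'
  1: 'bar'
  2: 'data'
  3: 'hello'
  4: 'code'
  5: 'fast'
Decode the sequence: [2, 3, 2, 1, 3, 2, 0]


Look up each index in the dictionary:
  2 -> 'data'
  3 -> 'hello'
  2 -> 'data'
  1 -> 'bar'
  3 -> 'hello'
  2 -> 'data'
  0 -> 'run'

Decoded: "data hello data bar hello data run"


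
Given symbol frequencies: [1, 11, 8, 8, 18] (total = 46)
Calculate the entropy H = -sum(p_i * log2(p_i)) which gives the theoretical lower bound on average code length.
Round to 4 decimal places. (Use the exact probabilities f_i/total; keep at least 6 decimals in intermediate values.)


Per-symbol terms -p_i * log2(p_i) with p_i = f_i/46:
  p = 1/46 = 0.021739: log2(p) = -5.523562, -p*log2(p) = 0.120077
  p = 11/46 = 0.239130: log2(p) = -2.064130, -p*log2(p) = 0.493596
  p = 8/46 = 0.173913: log2(p) = -2.523562, -p*log2(p) = 0.438880
  p = 8/46 = 0.173913: log2(p) = -2.523562, -p*log2(p) = 0.438880
  p = 18/46 = 0.391304: log2(p) = -1.353637, -p*log2(p) = 0.529684
H = 0.120077 + 0.493596 + 0.438880 + 0.438880 + 0.529684 = 2.021117

H = 2.0211 bits/symbol


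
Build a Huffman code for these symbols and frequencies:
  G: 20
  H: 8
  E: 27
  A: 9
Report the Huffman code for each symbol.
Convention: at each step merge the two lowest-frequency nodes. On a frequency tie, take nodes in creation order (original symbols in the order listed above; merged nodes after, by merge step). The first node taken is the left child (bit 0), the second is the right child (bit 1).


Huffman tree construction:
Step 1: Merge H(8) + A(9) = 17
Step 2: Merge (H+A)(17) + G(20) = 37
Step 3: Merge E(27) + ((H+A)+G)(37) = 64
Read each symbol's code off the tree from the root (left child = 0, right child = 1).

Codes:
  G: 11 (length 2)
  H: 100 (length 3)
  E: 0 (length 1)
  A: 101 (length 3)
Average code length: 118/64 = 1.8438 bits/symbol


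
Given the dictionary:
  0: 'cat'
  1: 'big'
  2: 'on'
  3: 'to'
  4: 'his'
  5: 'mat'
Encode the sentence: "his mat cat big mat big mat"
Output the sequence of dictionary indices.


Look up each word in the dictionary:
  'his' -> 4
  'mat' -> 5
  'cat' -> 0
  'big' -> 1
  'mat' -> 5
  'big' -> 1
  'mat' -> 5

Encoded: [4, 5, 0, 1, 5, 1, 5]


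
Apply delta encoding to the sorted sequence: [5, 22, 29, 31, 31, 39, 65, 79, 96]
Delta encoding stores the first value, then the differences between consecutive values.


First value: 5
Deltas:
  22 - 5 = 17
  29 - 22 = 7
  31 - 29 = 2
  31 - 31 = 0
  39 - 31 = 8
  65 - 39 = 26
  79 - 65 = 14
  96 - 79 = 17


Delta encoded: [5, 17, 7, 2, 0, 8, 26, 14, 17]


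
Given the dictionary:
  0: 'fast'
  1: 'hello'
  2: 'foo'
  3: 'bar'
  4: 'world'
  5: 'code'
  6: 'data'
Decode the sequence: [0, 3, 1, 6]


Look up each index in the dictionary:
  0 -> 'fast'
  3 -> 'bar'
  1 -> 'hello'
  6 -> 'data'

Decoded: "fast bar hello data"


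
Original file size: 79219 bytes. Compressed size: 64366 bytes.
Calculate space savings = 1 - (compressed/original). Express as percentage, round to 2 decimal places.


ratio = compressed/original = 64366/79219 = 0.812507
savings = 1 - ratio = 1 - 0.812507 = 0.187493
as a percentage: 0.187493 * 100 = 18.75%

Space savings = 1 - 64366/79219 = 18.75%


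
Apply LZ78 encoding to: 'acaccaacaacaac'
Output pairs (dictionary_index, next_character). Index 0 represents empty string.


LZ78 encoding steps:
Dictionary: {0: ''}
Step 1: w='' (idx 0), next='a' -> output (0, 'a'), add 'a' as idx 1
Step 2: w='' (idx 0), next='c' -> output (0, 'c'), add 'c' as idx 2
Step 3: w='a' (idx 1), next='c' -> output (1, 'c'), add 'ac' as idx 3
Step 4: w='c' (idx 2), next='a' -> output (2, 'a'), add 'ca' as idx 4
Step 5: w='ac' (idx 3), next='a' -> output (3, 'a'), add 'aca' as idx 5
Step 6: w='aca' (idx 5), next='a' -> output (5, 'a'), add 'acaa' as idx 6
Step 7: w='c' (idx 2), end of input -> output (2, '')


Encoded: [(0, 'a'), (0, 'c'), (1, 'c'), (2, 'a'), (3, 'a'), (5, 'a'), (2, '')]


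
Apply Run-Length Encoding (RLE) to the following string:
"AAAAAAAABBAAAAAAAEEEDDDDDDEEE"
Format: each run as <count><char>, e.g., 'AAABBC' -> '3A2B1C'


Scanning runs left to right:
  i=0: run of 'A' x 8 -> '8A'
  i=8: run of 'B' x 2 -> '2B'
  i=10: run of 'A' x 7 -> '7A'
  i=17: run of 'E' x 3 -> '3E'
  i=20: run of 'D' x 6 -> '6D'
  i=26: run of 'E' x 3 -> '3E'

RLE = 8A2B7A3E6D3E


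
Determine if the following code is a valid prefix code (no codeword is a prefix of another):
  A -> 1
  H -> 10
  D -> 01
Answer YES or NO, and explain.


Checking each pair (does one codeword prefix another?):
  A='1' vs H='10': prefix -- VIOLATION

NO -- this is NOT a valid prefix code. A (1) is a prefix of H (10).


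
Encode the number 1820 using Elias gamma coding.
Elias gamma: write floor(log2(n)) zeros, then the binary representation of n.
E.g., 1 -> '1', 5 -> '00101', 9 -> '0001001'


num_bits = floor(log2(1820)) + 1 = 11
leading_zeros = num_bits - 1 = 10
binary(1820) = 11100011100

Elias gamma(1820) = '0000000000' + '11100011100' = 000000000011100011100 (21 bits)


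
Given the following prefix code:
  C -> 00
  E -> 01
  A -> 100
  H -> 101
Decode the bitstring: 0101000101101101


Decoding step by step:
Bits 01 -> E
Bits 01 -> E
Bits 00 -> C
Bits 01 -> E
Bits 01 -> E
Bits 101 -> H
Bits 101 -> H


Decoded message: EECEEHH


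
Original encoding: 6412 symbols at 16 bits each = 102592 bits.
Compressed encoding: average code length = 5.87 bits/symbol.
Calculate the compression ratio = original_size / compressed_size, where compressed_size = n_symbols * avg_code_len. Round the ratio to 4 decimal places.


original_size = n_symbols * orig_bits = 6412 * 16 = 102592 bits
compressed_size = n_symbols * avg_code_len = 6412 * 5.87 = 37638.44 bits
ratio = original_size / compressed_size = 102592 / 37638.44 = 2.7257

Compression ratio = 2.7257


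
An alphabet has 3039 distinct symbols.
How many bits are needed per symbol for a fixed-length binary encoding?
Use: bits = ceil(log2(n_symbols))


log2(3039) = 11.5694
Bracket: 2^11 = 2048 < 3039 <= 2^12 = 4096
So ceil(log2(3039)) = 12

bits = ceil(log2(3039)) = ceil(11.5694) = 12 bits


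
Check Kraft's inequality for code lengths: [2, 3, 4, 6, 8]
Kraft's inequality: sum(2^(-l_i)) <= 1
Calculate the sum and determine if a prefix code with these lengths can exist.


Sum = 2^(-2) + 2^(-3) + 2^(-4) + 2^(-6) + 2^(-8)
    = 0.25 + 0.125 + 0.0625 + 0.015625 + 0.00390625
    = 117/256 = 0.45703125
Since 0.45703125 <= 1, Kraft's inequality IS satisfied.
A prefix code with these lengths CAN exist.

Kraft sum = 0.45703125. Satisfied.


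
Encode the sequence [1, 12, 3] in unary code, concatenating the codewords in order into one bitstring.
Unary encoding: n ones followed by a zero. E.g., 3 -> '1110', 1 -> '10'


Encode each number as n ones followed by a terminating 0:
  1 -> 10 (2 bits)
  12 -> 1111111111110 (13 bits)
  3 -> 1110 (4 bits)
Total length = 2 + 13 + 4 = 19 bits.

Unary([1, 12, 3]) = 1011111111111101110 (19 bits)


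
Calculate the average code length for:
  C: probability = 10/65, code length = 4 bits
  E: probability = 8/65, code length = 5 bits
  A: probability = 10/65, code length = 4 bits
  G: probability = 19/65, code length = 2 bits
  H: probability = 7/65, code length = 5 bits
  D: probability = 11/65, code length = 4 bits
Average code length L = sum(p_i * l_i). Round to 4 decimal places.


Weighted contributions p_i * l_i:
  C: (10/65) * 4 = 40/65
  E: (8/65) * 5 = 40/65
  A: (10/65) * 4 = 40/65
  G: (19/65) * 2 = 38/65
  H: (7/65) * 5 = 35/65
  D: (11/65) * 4 = 44/65
Sum = (40 + 40 + 40 + 38 + 35 + 44)/65 = 237/65

L = 237/65 = 3.6462 bits/symbol


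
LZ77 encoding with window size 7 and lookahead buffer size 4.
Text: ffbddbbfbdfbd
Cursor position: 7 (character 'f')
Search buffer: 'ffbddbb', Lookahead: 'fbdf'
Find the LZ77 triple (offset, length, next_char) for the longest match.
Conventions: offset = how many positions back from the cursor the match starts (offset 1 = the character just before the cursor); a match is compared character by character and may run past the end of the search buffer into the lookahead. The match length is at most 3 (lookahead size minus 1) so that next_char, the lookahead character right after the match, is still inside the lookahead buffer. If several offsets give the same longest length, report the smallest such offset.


Try each offset into the search buffer:
  offset=1 (pos 6, char 'b'): match length 0
  offset=2 (pos 5, char 'b'): match length 0
  offset=3 (pos 4, char 'd'): match length 0
  offset=4 (pos 3, char 'd'): match length 0
  offset=5 (pos 2, char 'b'): match length 0
  offset=6 (pos 1, char 'f'): match length 3
  offset=7 (pos 0, char 'f'): match length 1
Longest match has length 3 at offset 6.
next_char = character at position 7 + 3 = 10 -> 'f'

Best match: offset=6, length=3 (matching 'fbd' starting at position 1)
LZ77 triple: (6, 3, 'f')


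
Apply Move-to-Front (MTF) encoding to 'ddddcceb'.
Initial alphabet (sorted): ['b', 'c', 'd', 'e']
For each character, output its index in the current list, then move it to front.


MTF encoding:
'd': index 2 in ['b', 'c', 'd', 'e'] -> ['d', 'b', 'c', 'e']
'd': index 0 in ['d', 'b', 'c', 'e'] -> ['d', 'b', 'c', 'e']
'd': index 0 in ['d', 'b', 'c', 'e'] -> ['d', 'b', 'c', 'e']
'd': index 0 in ['d', 'b', 'c', 'e'] -> ['d', 'b', 'c', 'e']
'c': index 2 in ['d', 'b', 'c', 'e'] -> ['c', 'd', 'b', 'e']
'c': index 0 in ['c', 'd', 'b', 'e'] -> ['c', 'd', 'b', 'e']
'e': index 3 in ['c', 'd', 'b', 'e'] -> ['e', 'c', 'd', 'b']
'b': index 3 in ['e', 'c', 'd', 'b'] -> ['b', 'e', 'c', 'd']


Output: [2, 0, 0, 0, 2, 0, 3, 3]


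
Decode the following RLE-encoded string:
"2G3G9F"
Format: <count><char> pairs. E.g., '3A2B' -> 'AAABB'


Expanding each <count><char> pair:
  2G -> 'GG'
  3G -> 'GGG'
  9F -> 'FFFFFFFFF'

Decoded = GGGGGFFFFFFFFF


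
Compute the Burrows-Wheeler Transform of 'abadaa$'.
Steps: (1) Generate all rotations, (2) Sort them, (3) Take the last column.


Rotations (sorted):
  0: $abadaa -> last char: a
  1: a$abada -> last char: a
  2: aa$abad -> last char: d
  3: abadaa$ -> last char: $
  4: adaa$ab -> last char: b
  5: badaa$a -> last char: a
  6: daa$aba -> last char: a


BWT = aad$baa


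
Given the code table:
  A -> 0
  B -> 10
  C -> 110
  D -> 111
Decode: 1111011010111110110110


Decoding:
111 -> D
10 -> B
110 -> C
10 -> B
111 -> D
110 -> C
110 -> C
110 -> C


Result: DBCBDCCC


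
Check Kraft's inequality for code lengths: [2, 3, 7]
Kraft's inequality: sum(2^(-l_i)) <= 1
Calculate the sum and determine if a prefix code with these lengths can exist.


Sum = 2^(-2) + 2^(-3) + 2^(-7)
    = 0.25 + 0.125 + 0.0078125
    = 49/128 = 0.3828125
Since 0.3828125 <= 1, Kraft's inequality IS satisfied.
A prefix code with these lengths CAN exist.

Kraft sum = 0.3828125. Satisfied.


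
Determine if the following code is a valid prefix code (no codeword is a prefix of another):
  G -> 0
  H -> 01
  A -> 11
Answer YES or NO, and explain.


Checking each pair (does one codeword prefix another?):
  G='0' vs H='01': prefix -- VIOLATION

NO -- this is NOT a valid prefix code. G (0) is a prefix of H (01).


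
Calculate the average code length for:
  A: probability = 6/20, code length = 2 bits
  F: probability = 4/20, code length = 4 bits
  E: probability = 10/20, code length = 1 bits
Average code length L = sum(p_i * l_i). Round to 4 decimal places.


Weighted contributions p_i * l_i:
  A: (6/20) * 2 = 12/20
  F: (4/20) * 4 = 16/20
  E: (10/20) * 1 = 10/20
Sum = (12 + 16 + 10)/20 = 38/20

L = 38/20 = 1.9000 bits/symbol


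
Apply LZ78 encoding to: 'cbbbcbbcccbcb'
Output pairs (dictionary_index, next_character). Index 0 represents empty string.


LZ78 encoding steps:
Dictionary: {0: ''}
Step 1: w='' (idx 0), next='c' -> output (0, 'c'), add 'c' as idx 1
Step 2: w='' (idx 0), next='b' -> output (0, 'b'), add 'b' as idx 2
Step 3: w='b' (idx 2), next='b' -> output (2, 'b'), add 'bb' as idx 3
Step 4: w='c' (idx 1), next='b' -> output (1, 'b'), add 'cb' as idx 4
Step 5: w='b' (idx 2), next='c' -> output (2, 'c'), add 'bc' as idx 5
Step 6: w='c' (idx 1), next='c' -> output (1, 'c'), add 'cc' as idx 6
Step 7: w='bc' (idx 5), next='b' -> output (5, 'b'), add 'bcb' as idx 7


Encoded: [(0, 'c'), (0, 'b'), (2, 'b'), (1, 'b'), (2, 'c'), (1, 'c'), (5, 'b')]


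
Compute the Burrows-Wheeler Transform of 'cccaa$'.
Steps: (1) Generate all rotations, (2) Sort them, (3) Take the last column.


Rotations (sorted):
  0: $cccaa -> last char: a
  1: a$ccca -> last char: a
  2: aa$ccc -> last char: c
  3: caa$cc -> last char: c
  4: ccaa$c -> last char: c
  5: cccaa$ -> last char: $


BWT = aaccc$


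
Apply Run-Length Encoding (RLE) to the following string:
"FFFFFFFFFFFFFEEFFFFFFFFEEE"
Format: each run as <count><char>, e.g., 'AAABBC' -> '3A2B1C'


Scanning runs left to right:
  i=0: run of 'F' x 13 -> '13F'
  i=13: run of 'E' x 2 -> '2E'
  i=15: run of 'F' x 8 -> '8F'
  i=23: run of 'E' x 3 -> '3E'

RLE = 13F2E8F3E


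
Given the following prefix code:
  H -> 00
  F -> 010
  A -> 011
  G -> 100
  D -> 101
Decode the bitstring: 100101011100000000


Decoding step by step:
Bits 100 -> G
Bits 101 -> D
Bits 011 -> A
Bits 100 -> G
Bits 00 -> H
Bits 00 -> H
Bits 00 -> H


Decoded message: GDAGHHH


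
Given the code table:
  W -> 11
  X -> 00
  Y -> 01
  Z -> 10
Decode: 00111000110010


Decoding:
00 -> X
11 -> W
10 -> Z
00 -> X
11 -> W
00 -> X
10 -> Z


Result: XWZXWXZ


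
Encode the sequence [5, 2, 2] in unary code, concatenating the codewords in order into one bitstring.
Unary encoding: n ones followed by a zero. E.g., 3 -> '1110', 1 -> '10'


Encode each number as n ones followed by a terminating 0:
  5 -> 111110 (6 bits)
  2 -> 110 (3 bits)
  2 -> 110 (3 bits)
Total length = 6 + 3 + 3 = 12 bits.

Unary([5, 2, 2]) = 111110110110 (12 bits)


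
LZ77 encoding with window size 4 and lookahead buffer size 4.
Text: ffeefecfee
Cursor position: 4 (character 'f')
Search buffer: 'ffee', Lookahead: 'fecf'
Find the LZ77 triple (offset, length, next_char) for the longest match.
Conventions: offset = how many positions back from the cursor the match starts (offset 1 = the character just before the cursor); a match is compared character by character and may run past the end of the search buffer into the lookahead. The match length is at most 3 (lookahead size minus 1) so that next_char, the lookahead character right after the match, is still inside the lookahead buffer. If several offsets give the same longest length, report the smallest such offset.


Try each offset into the search buffer:
  offset=1 (pos 3, char 'e'): match length 0
  offset=2 (pos 2, char 'e'): match length 0
  offset=3 (pos 1, char 'f'): match length 2
  offset=4 (pos 0, char 'f'): match length 1
Longest match has length 2 at offset 3.
next_char = character at position 4 + 2 = 6 -> 'c'

Best match: offset=3, length=2 (matching 'fe' starting at position 1)
LZ77 triple: (3, 2, 'c')


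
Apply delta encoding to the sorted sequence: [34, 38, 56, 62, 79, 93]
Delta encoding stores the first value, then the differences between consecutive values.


First value: 34
Deltas:
  38 - 34 = 4
  56 - 38 = 18
  62 - 56 = 6
  79 - 62 = 17
  93 - 79 = 14


Delta encoded: [34, 4, 18, 6, 17, 14]


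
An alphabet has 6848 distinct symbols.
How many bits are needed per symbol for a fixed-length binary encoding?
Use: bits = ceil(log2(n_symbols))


log2(6848) = 12.7415
Bracket: 2^12 = 4096 < 6848 <= 2^13 = 8192
So ceil(log2(6848)) = 13

bits = ceil(log2(6848)) = ceil(12.7415) = 13 bits


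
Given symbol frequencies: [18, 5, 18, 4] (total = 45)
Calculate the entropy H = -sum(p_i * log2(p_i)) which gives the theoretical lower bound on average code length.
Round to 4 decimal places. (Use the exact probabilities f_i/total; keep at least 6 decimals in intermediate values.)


Per-symbol terms -p_i * log2(p_i) with p_i = f_i/45:
  p = 18/45 = 0.400000: log2(p) = -1.321928, -p*log2(p) = 0.528771
  p = 5/45 = 0.111111: log2(p) = -3.169925, -p*log2(p) = 0.352214
  p = 18/45 = 0.400000: log2(p) = -1.321928, -p*log2(p) = 0.528771
  p = 4/45 = 0.088889: log2(p) = -3.491853, -p*log2(p) = 0.310387
H = 0.528771 + 0.352214 + 0.528771 + 0.310387 = 1.720143

H = 1.7201 bits/symbol


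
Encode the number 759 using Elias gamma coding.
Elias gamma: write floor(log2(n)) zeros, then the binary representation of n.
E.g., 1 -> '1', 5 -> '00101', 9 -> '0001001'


num_bits = floor(log2(759)) + 1 = 10
leading_zeros = num_bits - 1 = 9
binary(759) = 1011110111

Elias gamma(759) = '000000000' + '1011110111' = 0000000001011110111 (19 bits)


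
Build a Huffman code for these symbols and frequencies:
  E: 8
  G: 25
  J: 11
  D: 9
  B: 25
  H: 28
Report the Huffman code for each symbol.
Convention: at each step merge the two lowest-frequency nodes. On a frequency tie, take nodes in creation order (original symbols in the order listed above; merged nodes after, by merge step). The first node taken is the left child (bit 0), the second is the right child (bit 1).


Huffman tree construction:
Step 1: Merge E(8) + D(9) = 17
Step 2: Merge J(11) + (E+D)(17) = 28
Step 3: Merge G(25) + B(25) = 50
Step 4: Merge H(28) + (J+(E+D))(28) = 56
Step 5: Merge (G+B)(50) + (H+(J+(E+D)))(56) = 106
Read each symbol's code off the tree from the root (left child = 0, right child = 1).

Codes:
  E: 1110 (length 4)
  G: 00 (length 2)
  J: 110 (length 3)
  D: 1111 (length 4)
  B: 01 (length 2)
  H: 10 (length 2)
Average code length: 257/106 = 2.4245 bits/symbol


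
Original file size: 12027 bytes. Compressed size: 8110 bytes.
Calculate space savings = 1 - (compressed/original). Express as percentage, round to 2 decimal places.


ratio = compressed/original = 8110/12027 = 0.674316
savings = 1 - ratio = 1 - 0.674316 = 0.325684
as a percentage: 0.325684 * 100 = 32.57%

Space savings = 1 - 8110/12027 = 32.57%


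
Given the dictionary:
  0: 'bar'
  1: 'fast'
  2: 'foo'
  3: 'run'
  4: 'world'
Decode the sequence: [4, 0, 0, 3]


Look up each index in the dictionary:
  4 -> 'world'
  0 -> 'bar'
  0 -> 'bar'
  3 -> 'run'

Decoded: "world bar bar run"


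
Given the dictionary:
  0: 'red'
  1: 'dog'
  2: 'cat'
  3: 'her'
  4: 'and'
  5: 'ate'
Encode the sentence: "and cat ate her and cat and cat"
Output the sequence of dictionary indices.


Look up each word in the dictionary:
  'and' -> 4
  'cat' -> 2
  'ate' -> 5
  'her' -> 3
  'and' -> 4
  'cat' -> 2
  'and' -> 4
  'cat' -> 2

Encoded: [4, 2, 5, 3, 4, 2, 4, 2]


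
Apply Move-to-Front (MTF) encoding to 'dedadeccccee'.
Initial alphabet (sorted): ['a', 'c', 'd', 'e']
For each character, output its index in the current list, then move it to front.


MTF encoding:
'd': index 2 in ['a', 'c', 'd', 'e'] -> ['d', 'a', 'c', 'e']
'e': index 3 in ['d', 'a', 'c', 'e'] -> ['e', 'd', 'a', 'c']
'd': index 1 in ['e', 'd', 'a', 'c'] -> ['d', 'e', 'a', 'c']
'a': index 2 in ['d', 'e', 'a', 'c'] -> ['a', 'd', 'e', 'c']
'd': index 1 in ['a', 'd', 'e', 'c'] -> ['d', 'a', 'e', 'c']
'e': index 2 in ['d', 'a', 'e', 'c'] -> ['e', 'd', 'a', 'c']
'c': index 3 in ['e', 'd', 'a', 'c'] -> ['c', 'e', 'd', 'a']
'c': index 0 in ['c', 'e', 'd', 'a'] -> ['c', 'e', 'd', 'a']
'c': index 0 in ['c', 'e', 'd', 'a'] -> ['c', 'e', 'd', 'a']
'c': index 0 in ['c', 'e', 'd', 'a'] -> ['c', 'e', 'd', 'a']
'e': index 1 in ['c', 'e', 'd', 'a'] -> ['e', 'c', 'd', 'a']
'e': index 0 in ['e', 'c', 'd', 'a'] -> ['e', 'c', 'd', 'a']


Output: [2, 3, 1, 2, 1, 2, 3, 0, 0, 0, 1, 0]


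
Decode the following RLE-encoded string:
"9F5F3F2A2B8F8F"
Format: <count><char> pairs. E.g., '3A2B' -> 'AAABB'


Expanding each <count><char> pair:
  9F -> 'FFFFFFFFF'
  5F -> 'FFFFF'
  3F -> 'FFF'
  2A -> 'AA'
  2B -> 'BB'
  8F -> 'FFFFFFFF'
  8F -> 'FFFFFFFF'

Decoded = FFFFFFFFFFFFFFFFFAABBFFFFFFFFFFFFFFFF


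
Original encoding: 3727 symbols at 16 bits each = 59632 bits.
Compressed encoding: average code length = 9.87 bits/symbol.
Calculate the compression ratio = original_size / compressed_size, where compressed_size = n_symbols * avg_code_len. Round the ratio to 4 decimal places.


original_size = n_symbols * orig_bits = 3727 * 16 = 59632 bits
compressed_size = n_symbols * avg_code_len = 3727 * 9.87 = 36785.49 bits
ratio = original_size / compressed_size = 59632 / 36785.49 = 1.6211

Compression ratio = 1.6211


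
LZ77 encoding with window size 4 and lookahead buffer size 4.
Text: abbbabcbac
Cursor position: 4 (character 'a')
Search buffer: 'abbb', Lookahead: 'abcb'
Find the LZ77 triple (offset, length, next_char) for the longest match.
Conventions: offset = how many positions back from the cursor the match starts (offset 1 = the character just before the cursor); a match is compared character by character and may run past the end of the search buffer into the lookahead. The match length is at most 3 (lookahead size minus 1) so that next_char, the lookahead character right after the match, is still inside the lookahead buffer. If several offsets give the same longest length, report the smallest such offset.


Try each offset into the search buffer:
  offset=1 (pos 3, char 'b'): match length 0
  offset=2 (pos 2, char 'b'): match length 0
  offset=3 (pos 1, char 'b'): match length 0
  offset=4 (pos 0, char 'a'): match length 2
Longest match has length 2 at offset 4.
next_char = character at position 4 + 2 = 6 -> 'c'

Best match: offset=4, length=2 (matching 'ab' starting at position 0)
LZ77 triple: (4, 2, 'c')


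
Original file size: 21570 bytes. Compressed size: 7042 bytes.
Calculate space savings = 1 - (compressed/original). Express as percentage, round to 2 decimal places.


ratio = compressed/original = 7042/21570 = 0.326472
savings = 1 - ratio = 1 - 0.326472 = 0.673528
as a percentage: 0.673528 * 100 = 67.35%

Space savings = 1 - 7042/21570 = 67.35%


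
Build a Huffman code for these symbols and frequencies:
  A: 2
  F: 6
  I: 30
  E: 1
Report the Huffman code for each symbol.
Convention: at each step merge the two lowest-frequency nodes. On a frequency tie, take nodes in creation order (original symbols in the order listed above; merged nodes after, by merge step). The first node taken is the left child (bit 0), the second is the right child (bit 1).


Huffman tree construction:
Step 1: Merge E(1) + A(2) = 3
Step 2: Merge (E+A)(3) + F(6) = 9
Step 3: Merge ((E+A)+F)(9) + I(30) = 39
Read each symbol's code off the tree from the root (left child = 0, right child = 1).

Codes:
  A: 001 (length 3)
  F: 01 (length 2)
  I: 1 (length 1)
  E: 000 (length 3)
Average code length: 51/39 = 1.3077 bits/symbol


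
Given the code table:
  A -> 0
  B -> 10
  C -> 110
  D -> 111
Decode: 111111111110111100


Decoding:
111 -> D
111 -> D
111 -> D
110 -> C
111 -> D
10 -> B
0 -> A


Result: DDDCDBA


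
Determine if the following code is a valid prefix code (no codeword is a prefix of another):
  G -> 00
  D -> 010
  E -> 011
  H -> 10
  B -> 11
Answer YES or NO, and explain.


Checking each pair (does one codeword prefix another?):
  G='00' vs D='010': no prefix
  G='00' vs E='011': no prefix
  G='00' vs H='10': no prefix
  G='00' vs B='11': no prefix
  D='010' vs G='00': no prefix
  D='010' vs E='011': no prefix
  D='010' vs H='10': no prefix
  D='010' vs B='11': no prefix
  E='011' vs G='00': no prefix
  E='011' vs D='010': no prefix
  E='011' vs H='10': no prefix
  E='011' vs B='11': no prefix
  H='10' vs G='00': no prefix
  H='10' vs D='010': no prefix
  H='10' vs E='011': no prefix
  H='10' vs B='11': no prefix
  B='11' vs G='00': no prefix
  B='11' vs D='010': no prefix
  B='11' vs E='011': no prefix
  B='11' vs H='10': no prefix
No violation found over all pairs.

YES -- this is a valid prefix code. No codeword is a prefix of any other codeword.


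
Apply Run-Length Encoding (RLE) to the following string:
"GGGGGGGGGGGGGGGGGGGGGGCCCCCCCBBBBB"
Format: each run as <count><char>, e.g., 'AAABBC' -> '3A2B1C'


Scanning runs left to right:
  i=0: run of 'G' x 22 -> '22G'
  i=22: run of 'C' x 7 -> '7C'
  i=29: run of 'B' x 5 -> '5B'

RLE = 22G7C5B


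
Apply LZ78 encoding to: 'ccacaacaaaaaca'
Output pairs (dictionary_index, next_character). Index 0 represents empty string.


LZ78 encoding steps:
Dictionary: {0: ''}
Step 1: w='' (idx 0), next='c' -> output (0, 'c'), add 'c' as idx 1
Step 2: w='c' (idx 1), next='a' -> output (1, 'a'), add 'ca' as idx 2
Step 3: w='ca' (idx 2), next='a' -> output (2, 'a'), add 'caa' as idx 3
Step 4: w='caa' (idx 3), next='a' -> output (3, 'a'), add 'caaa' as idx 4
Step 5: w='' (idx 0), next='a' -> output (0, 'a'), add 'a' as idx 5
Step 6: w='a' (idx 5), next='c' -> output (5, 'c'), add 'ac' as idx 6
Step 7: w='a' (idx 5), end of input -> output (5, '')


Encoded: [(0, 'c'), (1, 'a'), (2, 'a'), (3, 'a'), (0, 'a'), (5, 'c'), (5, '')]


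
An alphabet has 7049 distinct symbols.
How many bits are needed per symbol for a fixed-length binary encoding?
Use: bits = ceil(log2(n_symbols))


log2(7049) = 12.7832
Bracket: 2^12 = 4096 < 7049 <= 2^13 = 8192
So ceil(log2(7049)) = 13

bits = ceil(log2(7049)) = ceil(12.7832) = 13 bits


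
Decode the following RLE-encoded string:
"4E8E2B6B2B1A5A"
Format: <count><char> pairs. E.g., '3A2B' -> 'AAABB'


Expanding each <count><char> pair:
  4E -> 'EEEE'
  8E -> 'EEEEEEEE'
  2B -> 'BB'
  6B -> 'BBBBBB'
  2B -> 'BB'
  1A -> 'A'
  5A -> 'AAAAA'

Decoded = EEEEEEEEEEEEBBBBBBBBBBAAAAAA


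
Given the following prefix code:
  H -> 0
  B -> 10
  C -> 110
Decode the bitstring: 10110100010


Decoding step by step:
Bits 10 -> B
Bits 110 -> C
Bits 10 -> B
Bits 0 -> H
Bits 0 -> H
Bits 10 -> B


Decoded message: BCBHHB


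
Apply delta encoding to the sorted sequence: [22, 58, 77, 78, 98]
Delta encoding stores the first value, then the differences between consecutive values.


First value: 22
Deltas:
  58 - 22 = 36
  77 - 58 = 19
  78 - 77 = 1
  98 - 78 = 20


Delta encoded: [22, 36, 19, 1, 20]


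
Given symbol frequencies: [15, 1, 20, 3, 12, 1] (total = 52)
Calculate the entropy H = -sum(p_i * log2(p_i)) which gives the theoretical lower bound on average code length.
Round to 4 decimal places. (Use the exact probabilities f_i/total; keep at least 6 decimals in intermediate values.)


Per-symbol terms -p_i * log2(p_i) with p_i = f_i/52:
  p = 15/52 = 0.288462: log2(p) = -1.793549, -p*log2(p) = 0.517370
  p = 1/52 = 0.019231: log2(p) = -5.700440, -p*log2(p) = 0.109624
  p = 20/52 = 0.384615: log2(p) = -1.378512, -p*log2(p) = 0.530197
  p = 3/52 = 0.057692: log2(p) = -4.115477, -p*log2(p) = 0.237431
  p = 12/52 = 0.230769: log2(p) = -2.115477, -p*log2(p) = 0.488187
  p = 1/52 = 0.019231: log2(p) = -5.700440, -p*log2(p) = 0.109624
H = 0.517370 + 0.109624 + 0.530197 + 0.237431 + 0.488187 + 0.109624 = 1.992433

H = 1.9924 bits/symbol


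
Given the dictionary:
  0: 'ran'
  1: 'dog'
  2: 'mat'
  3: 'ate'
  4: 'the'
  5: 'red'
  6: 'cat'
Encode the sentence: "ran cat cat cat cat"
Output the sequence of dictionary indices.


Look up each word in the dictionary:
  'ran' -> 0
  'cat' -> 6
  'cat' -> 6
  'cat' -> 6
  'cat' -> 6

Encoded: [0, 6, 6, 6, 6]


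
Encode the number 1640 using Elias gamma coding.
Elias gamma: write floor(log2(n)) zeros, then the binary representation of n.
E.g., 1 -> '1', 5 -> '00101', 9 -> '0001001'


num_bits = floor(log2(1640)) + 1 = 11
leading_zeros = num_bits - 1 = 10
binary(1640) = 11001101000

Elias gamma(1640) = '0000000000' + '11001101000' = 000000000011001101000 (21 bits)


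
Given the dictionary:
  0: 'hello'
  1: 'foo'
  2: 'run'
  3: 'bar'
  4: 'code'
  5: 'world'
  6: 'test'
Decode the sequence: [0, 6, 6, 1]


Look up each index in the dictionary:
  0 -> 'hello'
  6 -> 'test'
  6 -> 'test'
  1 -> 'foo'

Decoded: "hello test test foo"


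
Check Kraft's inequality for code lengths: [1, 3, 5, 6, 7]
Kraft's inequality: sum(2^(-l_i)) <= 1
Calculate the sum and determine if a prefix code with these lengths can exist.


Sum = 2^(-1) + 2^(-3) + 2^(-5) + 2^(-6) + 2^(-7)
    = 0.5 + 0.125 + 0.03125 + 0.015625 + 0.0078125
    = 87/128 = 0.6796875
Since 0.6796875 <= 1, Kraft's inequality IS satisfied.
A prefix code with these lengths CAN exist.

Kraft sum = 0.6796875. Satisfied.


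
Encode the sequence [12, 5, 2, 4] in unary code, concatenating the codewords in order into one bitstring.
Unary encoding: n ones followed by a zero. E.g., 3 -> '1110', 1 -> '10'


Encode each number as n ones followed by a terminating 0:
  12 -> 1111111111110 (13 bits)
  5 -> 111110 (6 bits)
  2 -> 110 (3 bits)
  4 -> 11110 (5 bits)
Total length = 13 + 6 + 3 + 5 = 27 bits.

Unary([12, 5, 2, 4]) = 111111111111011111011011110 (27 bits)


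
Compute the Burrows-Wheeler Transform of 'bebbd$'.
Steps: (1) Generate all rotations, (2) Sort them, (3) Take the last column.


Rotations (sorted):
  0: $bebbd -> last char: d
  1: bbd$be -> last char: e
  2: bd$beb -> last char: b
  3: bebbd$ -> last char: $
  4: d$bebb -> last char: b
  5: ebbd$b -> last char: b


BWT = deb$bb


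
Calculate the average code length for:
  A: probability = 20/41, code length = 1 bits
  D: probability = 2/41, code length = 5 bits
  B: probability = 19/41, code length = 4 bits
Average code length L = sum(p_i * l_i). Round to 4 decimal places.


Weighted contributions p_i * l_i:
  A: (20/41) * 1 = 20/41
  D: (2/41) * 5 = 10/41
  B: (19/41) * 4 = 76/41
Sum = (20 + 10 + 76)/41 = 106/41

L = 106/41 = 2.5854 bits/symbol


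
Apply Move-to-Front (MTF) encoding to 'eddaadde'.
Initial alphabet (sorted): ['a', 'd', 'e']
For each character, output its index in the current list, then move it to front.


MTF encoding:
'e': index 2 in ['a', 'd', 'e'] -> ['e', 'a', 'd']
'd': index 2 in ['e', 'a', 'd'] -> ['d', 'e', 'a']
'd': index 0 in ['d', 'e', 'a'] -> ['d', 'e', 'a']
'a': index 2 in ['d', 'e', 'a'] -> ['a', 'd', 'e']
'a': index 0 in ['a', 'd', 'e'] -> ['a', 'd', 'e']
'd': index 1 in ['a', 'd', 'e'] -> ['d', 'a', 'e']
'd': index 0 in ['d', 'a', 'e'] -> ['d', 'a', 'e']
'e': index 2 in ['d', 'a', 'e'] -> ['e', 'd', 'a']


Output: [2, 2, 0, 2, 0, 1, 0, 2]


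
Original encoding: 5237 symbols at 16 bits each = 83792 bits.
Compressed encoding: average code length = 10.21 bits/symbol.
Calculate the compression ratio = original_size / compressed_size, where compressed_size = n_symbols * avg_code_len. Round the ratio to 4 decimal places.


original_size = n_symbols * orig_bits = 5237 * 16 = 83792 bits
compressed_size = n_symbols * avg_code_len = 5237 * 10.21 = 53469.77 bits
ratio = original_size / compressed_size = 83792 / 53469.77 = 1.5671

Compression ratio = 1.5671
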